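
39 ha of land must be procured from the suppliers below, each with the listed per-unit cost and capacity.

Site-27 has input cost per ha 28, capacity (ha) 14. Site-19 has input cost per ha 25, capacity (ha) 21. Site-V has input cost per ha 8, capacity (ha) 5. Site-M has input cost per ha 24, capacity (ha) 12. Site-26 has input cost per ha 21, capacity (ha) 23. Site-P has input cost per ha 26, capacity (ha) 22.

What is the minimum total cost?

Use suppliers in increasing cost order.
Site-V at 8: take all 5 ha ; 34 still needed.
Take 23 from Site-26 at 21 ; need 11 more.
Take 11 from Site-M at 24 to finish.
Site-19, Site-P, Site-27: unused.
Cost = 5×8 + 23×21 + 11×24 = 787.

787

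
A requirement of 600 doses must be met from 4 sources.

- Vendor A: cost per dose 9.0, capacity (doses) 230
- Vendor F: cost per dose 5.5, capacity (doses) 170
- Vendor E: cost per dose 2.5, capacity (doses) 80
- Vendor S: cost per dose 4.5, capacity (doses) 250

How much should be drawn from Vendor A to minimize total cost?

Cheapest first:
Vendor E (2.5): use full 80 → 520 doses to go.
Vendor S at 4.5: take all 250 doses → 270 still needed.
Vendor F at 5.5: take all 170 doses → 100 still needed.
Vendor A (9.0): take the remaining 100 → done.

100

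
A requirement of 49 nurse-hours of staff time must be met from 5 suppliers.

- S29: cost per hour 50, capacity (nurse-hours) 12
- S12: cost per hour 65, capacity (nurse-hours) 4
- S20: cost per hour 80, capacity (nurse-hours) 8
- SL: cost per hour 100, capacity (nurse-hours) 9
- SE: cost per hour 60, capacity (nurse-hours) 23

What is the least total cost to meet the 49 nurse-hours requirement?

Use suppliers in increasing cost order.
S29 (50): use full 12 ; 37 nurse-hours to go.
SE (60): use full 23 ; 14 nurse-hours to go.
S12 at 65: take all 4 nurse-hours ; 10 still needed.
S20 (80): use full 8 ; 2 nurse-hours to go.
SL (100): take the remaining 2 ; done.
Cost = 12×50 + 23×60 + 4×65 + 8×80 + 2×100 = 3080.

3080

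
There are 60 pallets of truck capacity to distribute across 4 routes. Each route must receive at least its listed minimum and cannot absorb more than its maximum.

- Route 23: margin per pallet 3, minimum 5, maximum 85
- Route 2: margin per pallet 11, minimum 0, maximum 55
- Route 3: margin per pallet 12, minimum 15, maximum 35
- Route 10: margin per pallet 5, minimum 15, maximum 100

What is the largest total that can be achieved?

565

Meeting every minimum uses 5+0+15+15 = 35 pallets, leaving 25.
Order the routes by margin per pallet: Route 3 12 > Route 2 11 > Route 10 5 > Route 23 3.
Give Route 3 20 more to hit its cap of 35 ; 5 left.
Route 2: +5 (room for 55) → 5. Pool exhausted.
Total = 3×5 + 11×5 + 12×35 + 5×15 = 565.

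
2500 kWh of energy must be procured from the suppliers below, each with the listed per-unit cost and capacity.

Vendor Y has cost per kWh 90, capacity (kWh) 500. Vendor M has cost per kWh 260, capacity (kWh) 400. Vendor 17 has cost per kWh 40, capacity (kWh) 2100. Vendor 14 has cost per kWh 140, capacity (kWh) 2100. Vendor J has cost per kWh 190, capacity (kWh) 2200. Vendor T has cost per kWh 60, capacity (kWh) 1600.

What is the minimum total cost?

108000

Fill from the cheapest supplier first.
Take 2100 from Vendor 17 at 40 ; need 400 more.
Vendor T (60): take the remaining 400 ; done.
Vendor Y, Vendor 14, Vendor J, Vendor M: unused.
Cost = 2100×40 + 400×60 = 108000.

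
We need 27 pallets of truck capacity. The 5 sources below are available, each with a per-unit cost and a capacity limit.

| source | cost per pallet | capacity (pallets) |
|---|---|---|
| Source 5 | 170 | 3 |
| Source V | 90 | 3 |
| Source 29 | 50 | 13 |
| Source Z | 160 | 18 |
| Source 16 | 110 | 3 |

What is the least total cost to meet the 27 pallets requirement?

2530

Cheapest first:
Source 29 (50): use full 13 ; 14 pallets to go.
Take 3 from Source V at 90 ; need 11 more.
Take 3 from Source 16 at 110 ; need 8 more.
Take 8 from Source Z at 160 to finish.
Source 5: unused.
Cost = 13×50 + 3×90 + 3×110 + 8×160 = 2530.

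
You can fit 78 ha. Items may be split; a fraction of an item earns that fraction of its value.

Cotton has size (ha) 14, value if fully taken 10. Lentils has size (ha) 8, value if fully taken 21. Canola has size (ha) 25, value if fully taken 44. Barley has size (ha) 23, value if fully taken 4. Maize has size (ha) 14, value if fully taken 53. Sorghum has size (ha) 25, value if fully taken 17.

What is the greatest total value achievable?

Rank by value-to-size ratio: Maize 53/14≈3.79, Lentils 21/8≈2.62, Canola 44/25≈1.76, Cotton 10/14≈0.714, Sorghum 17/25≈0.68, Barley 4/23≈0.174.
Take all of Maize (14 ha, value 53) → 64 ha left.
Take all of Lentils (8 ha, value 21) → 56 ha left.
Canola: take in full, 25 ha for value 44 → 31 left.
Cotton: take in full, 14 ha for value 10 → 17 left.
17 ha left: a 17/25 share of Sorghum gives 17×17/25 = 11.56.
Total value = 139.56.

139.56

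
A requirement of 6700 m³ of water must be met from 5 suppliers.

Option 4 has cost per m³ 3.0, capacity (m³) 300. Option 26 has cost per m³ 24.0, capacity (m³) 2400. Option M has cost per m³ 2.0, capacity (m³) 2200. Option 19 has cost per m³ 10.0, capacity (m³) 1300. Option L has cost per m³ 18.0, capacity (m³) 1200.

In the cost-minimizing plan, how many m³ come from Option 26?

1700

Fill from the cheapest supplier first.
Option M at 2.0: take all 2200 m³ → 4500 still needed.
Take 300 from Option 4 at 3.0 → need 4200 more.
Option 19 (10.0): use full 1300 → 2900 m³ to go.
Option L (18.0): use full 1200 → 1700 m³ to go.
Option 26 at 24.0: take 1700 of its 2400 → requirement met.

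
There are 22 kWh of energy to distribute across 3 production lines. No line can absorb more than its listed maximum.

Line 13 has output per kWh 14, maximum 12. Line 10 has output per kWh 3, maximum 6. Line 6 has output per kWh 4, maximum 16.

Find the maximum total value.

208

Highest output per kWh first: Line 13 14 > Line 6 4 > Line 10 3.
Line 13: +12 to 12 (cap) → 10 left.
Line 6: +10 (room for 16) → 10. Pool exhausted.
Total = 14×12 + 4×10 = 208.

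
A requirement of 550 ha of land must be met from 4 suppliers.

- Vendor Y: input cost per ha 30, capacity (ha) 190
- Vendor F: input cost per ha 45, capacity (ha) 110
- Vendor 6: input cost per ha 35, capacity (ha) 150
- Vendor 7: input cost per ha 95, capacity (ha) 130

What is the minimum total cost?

Cheapest first:
Vendor Y (30): use full 190 — 360 ha to go.
Take 150 from Vendor 6 at 35 — need 210 more.
Vendor F (45): use full 110 — 100 ha to go.
Vendor 7 at 95: take 100 of its 130 — requirement met.
Cost = 190×30 + 150×35 + 110×45 + 100×95 = 25400.

25400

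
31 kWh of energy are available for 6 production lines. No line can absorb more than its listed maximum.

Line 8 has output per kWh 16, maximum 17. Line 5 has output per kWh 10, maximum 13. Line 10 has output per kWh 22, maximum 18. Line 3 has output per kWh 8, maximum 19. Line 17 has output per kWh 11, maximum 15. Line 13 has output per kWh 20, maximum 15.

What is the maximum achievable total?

656

Order the production lines by output per kWh: Line 10 22 > Line 13 20 > Line 8 16 > Line 17 11 > Line 5 10 > Line 3 8.
Give Line 10 18 to hit its cap of 18 → 13 left.
Only 13 left; Line 13 takes them to reach 13.
Total = 22×18 + 20×13 = 656.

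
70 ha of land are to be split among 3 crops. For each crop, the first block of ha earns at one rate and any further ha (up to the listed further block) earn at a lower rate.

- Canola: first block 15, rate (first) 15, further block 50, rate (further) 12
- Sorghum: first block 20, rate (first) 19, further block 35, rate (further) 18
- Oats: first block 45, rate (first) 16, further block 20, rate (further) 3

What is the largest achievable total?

Rank every tier by rate: Sorghum/T1 19 > Sorghum/T2 18 > Oats/T1 16 > Canola/T1 15 > Canola/T2 12 > Oats/T2 3.
Fill Sorghum T1 block (20 at 19) — 50 left.
Sorghum T2 at 18: fill all 35 — 15 left.
15 remain; put them into Oats T1 at 16.
Total = 19×20 + 18×35 + 16×15 = 1250.

1250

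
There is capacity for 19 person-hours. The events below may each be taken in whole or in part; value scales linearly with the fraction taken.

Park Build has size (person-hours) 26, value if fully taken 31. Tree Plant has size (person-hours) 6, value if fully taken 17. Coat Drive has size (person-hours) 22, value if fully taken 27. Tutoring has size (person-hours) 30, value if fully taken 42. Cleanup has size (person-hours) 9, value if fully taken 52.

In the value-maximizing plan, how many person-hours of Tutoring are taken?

4

Rank by value-to-size ratio: Cleanup 52/9≈5.78, Tree Plant 17/6≈2.83, Tutoring 42/30≈1.4, Coat Drive 27/22≈1.23, Park Build 31/26≈1.19.
Take all of Cleanup (9 person-hours, value 52) → 10 person-hours left.
All 6 person-hours of Tree Plant fit (value 17) → 4 remain.
Fill the last 4 person-hours with part of Tutoring: 4/30 of it earns 5.6.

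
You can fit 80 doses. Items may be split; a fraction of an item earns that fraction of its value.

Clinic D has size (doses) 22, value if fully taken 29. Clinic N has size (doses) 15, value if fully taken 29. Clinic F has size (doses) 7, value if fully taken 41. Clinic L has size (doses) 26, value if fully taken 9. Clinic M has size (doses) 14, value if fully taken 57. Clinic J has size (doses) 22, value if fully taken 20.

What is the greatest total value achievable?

176

Rank by value-to-size ratio: Clinic F 41/7≈5.86, Clinic M 57/14≈4.07, Clinic N 29/15≈1.93, Clinic D 29/22≈1.32, Clinic J 20/22≈0.909, Clinic L 9/26≈0.346.
All 7 doses of Clinic F fit (value 41) ; 73 remain.
Clinic M: take in full, 14 doses for value 57 ; 59 left.
Clinic N: take in full, 15 doses for value 29 ; 44 left.
Clinic D: take in full, 22 doses for value 29 ; 22 left.
Clinic J: take in full, 22 doses for value 20 ; 0 left.
Total value = 176.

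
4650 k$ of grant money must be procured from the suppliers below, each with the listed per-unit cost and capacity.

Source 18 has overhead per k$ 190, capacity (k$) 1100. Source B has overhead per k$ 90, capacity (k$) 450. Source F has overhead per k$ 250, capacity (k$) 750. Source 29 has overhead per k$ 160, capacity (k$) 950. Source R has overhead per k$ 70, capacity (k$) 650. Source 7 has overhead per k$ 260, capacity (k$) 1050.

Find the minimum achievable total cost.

829500

Use suppliers in increasing cost order.
Take 650 from Source R at 70 — need 4000 more.
Take 450 from Source B at 90 — need 3550 more.
Source 29 (160): use full 950 — 2600 k$ to go.
Source 18 (190): use full 1100 — 1500 k$ to go.
Source F at 250: take all 750 k$ — 750 still needed.
Take 750 from Source 7 at 260 to finish.
Cost = 650×70 + 450×90 + 950×160 + 1100×190 + 750×250 + 750×260 = 829500.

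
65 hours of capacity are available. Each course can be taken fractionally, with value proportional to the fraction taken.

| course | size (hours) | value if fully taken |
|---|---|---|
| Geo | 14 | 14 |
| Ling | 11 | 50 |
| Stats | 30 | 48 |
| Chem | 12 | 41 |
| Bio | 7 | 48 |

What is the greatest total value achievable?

192

Best value per unit of size first: Bio 48/7≈6.86, Ling 50/11≈4.55, Chem 41/12≈3.42, Stats 48/30≈1.6, Geo 14/14≈1.
Bio: take in full, 7 hours for value 48 → 58 left.
Ling: take in full, 11 hours for value 50 → 47 left.
Chem: take in full, 12 hours for value 41 → 35 left.
Take all of Stats (30 hours, value 48) → 5 hours left.
Only 5 hours remain; take 5/14 of Geo for value 14×5/14 = 5.
Total value = 192.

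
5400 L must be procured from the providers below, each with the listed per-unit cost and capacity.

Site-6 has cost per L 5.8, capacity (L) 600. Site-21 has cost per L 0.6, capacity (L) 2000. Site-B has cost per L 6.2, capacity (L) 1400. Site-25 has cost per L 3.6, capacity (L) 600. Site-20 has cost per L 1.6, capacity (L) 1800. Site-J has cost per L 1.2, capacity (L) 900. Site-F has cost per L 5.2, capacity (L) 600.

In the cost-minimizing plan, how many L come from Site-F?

Use providers in increasing cost order.
Site-21 at 0.6: take all 2000 L → 3400 still needed.
Take 900 from Site-J at 1.2 → need 2500 more.
Site-20 at 1.6: take all 1800 L → 700 still needed.
Site-25 (3.6): use full 600 → 100 L to go.
Site-F (5.2): take the remaining 100 → done.
Site-6, Site-B: unused.

100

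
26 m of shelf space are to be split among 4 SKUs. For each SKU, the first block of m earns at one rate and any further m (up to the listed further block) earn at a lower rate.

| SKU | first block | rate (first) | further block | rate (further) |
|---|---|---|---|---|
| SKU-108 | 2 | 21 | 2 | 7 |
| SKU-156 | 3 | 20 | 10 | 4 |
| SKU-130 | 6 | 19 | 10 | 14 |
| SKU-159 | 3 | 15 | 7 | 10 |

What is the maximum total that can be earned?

Treat each block as its own option and order by rate: SKU-108/tier1 21 > SKU-156/tier1 20 > SKU-130/tier1 19 > SKU-159/tier1 15 > SKU-130/tier2 14 > SKU-159/tier2 10 > SKU-108/tier2 7 > SKU-156/tier2 4.
Fill SKU-108 tier1 block (2 at 21) ; 24 left.
Fill SKU-156 tier1 block (3 at 20) ; 21 left.
SKU-130/tier1 (19): +6 ; 15 left.
Fill SKU-159 tier1 block (3 at 15) ; 12 left.
SKU-130/tier2 (14): +10 ; 2 left.
SKU-159/tier2: +2 of 7 at 10; pool empty.
Total = 21×2 + 20×3 + 19×6 + 15×3 + 14×10 + 10×2 = 421.

421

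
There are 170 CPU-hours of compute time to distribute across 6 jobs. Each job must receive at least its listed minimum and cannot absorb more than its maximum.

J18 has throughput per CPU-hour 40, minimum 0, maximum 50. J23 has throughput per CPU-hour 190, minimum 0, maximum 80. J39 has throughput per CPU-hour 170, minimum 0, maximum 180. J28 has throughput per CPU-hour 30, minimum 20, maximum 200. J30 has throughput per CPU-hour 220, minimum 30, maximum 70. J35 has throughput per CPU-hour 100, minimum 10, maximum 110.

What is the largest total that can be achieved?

30300

Meeting every minimum uses 0+0+0+20+30+10 = 60 CPU-hours, leaving 110.
Order the jobs by throughput per CPU-hour: J30 220 > J23 190 > J39 170 > J35 100 > J18 40 > J28 30.
Give J30 40 more to hit its cap of 70 ; 70 left.
Only 70 left; J23 takes them to reach 70.
Total = 190×70 + 30×20 + 220×70 + 100×10 = 30300.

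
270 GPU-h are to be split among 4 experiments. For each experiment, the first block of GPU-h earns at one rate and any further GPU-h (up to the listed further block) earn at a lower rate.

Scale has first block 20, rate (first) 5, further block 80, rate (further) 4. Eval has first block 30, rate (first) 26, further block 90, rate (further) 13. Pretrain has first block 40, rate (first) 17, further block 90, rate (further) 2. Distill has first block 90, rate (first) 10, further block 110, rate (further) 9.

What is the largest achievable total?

Order all 8 blocks by rate: Eval/T1 26 > Pretrain/T1 17 > Eval/T2 13 > Distill/T1 10 > Distill/T2 9 > Scale/T1 5 > Scale/T2 4 > Pretrain/T2 2.
Eval T1 at 26: fill all 30 → 240 left.
Pretrain T1 at 17: fill all 40 → 200 left.
Fill Eval T2 block (90 at 13) → 110 left.
Fill Distill T1 block (90 at 10) → 20 left.
20 remain; put them into Distill T2 at 9.
Total = 26×30 + 17×40 + 13×90 + 10×90 + 9×20 = 3710.

3710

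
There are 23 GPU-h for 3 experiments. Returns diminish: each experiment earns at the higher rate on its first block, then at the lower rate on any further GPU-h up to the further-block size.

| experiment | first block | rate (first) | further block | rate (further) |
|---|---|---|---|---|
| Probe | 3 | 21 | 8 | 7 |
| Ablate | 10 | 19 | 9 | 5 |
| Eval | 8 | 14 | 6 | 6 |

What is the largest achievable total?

379

Rank every tier by rate: Probe/tier1 21 > Ablate/tier1 19 > Eval/tier1 14 > Probe/tier2 7 > Eval/tier2 6 > Ablate/tier2 5.
Fill Probe tier1 block (3 at 21) — 20 left.
Ablate/tier1 (19): +10 — 10 left.
Fill Eval tier1 block (8 at 14) — 2 left.
2 remain; put them into Probe tier2 at 7.
Total = 21×3 + 19×10 + 14×8 + 7×2 = 379.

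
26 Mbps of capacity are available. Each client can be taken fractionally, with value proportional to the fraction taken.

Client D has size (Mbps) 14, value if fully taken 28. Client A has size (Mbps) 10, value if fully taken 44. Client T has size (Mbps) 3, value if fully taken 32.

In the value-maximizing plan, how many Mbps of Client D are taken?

Rank by value-to-size ratio: Client T 32/3≈10.7, Client A 44/10≈4.4, Client D 28/14≈2.
All 3 Mbps of Client T fit (value 32) — 23 remain.
All 10 Mbps of Client A fit (value 44) — 13 remain.
Fill the last 13 Mbps with part of Client D: 13/14 of it earns 26.

13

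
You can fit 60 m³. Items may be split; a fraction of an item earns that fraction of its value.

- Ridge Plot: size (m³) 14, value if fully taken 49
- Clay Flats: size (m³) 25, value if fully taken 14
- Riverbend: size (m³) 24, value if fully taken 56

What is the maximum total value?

Rank by value-to-size ratio: Ridge Plot 49/14≈3.5, Riverbend 56/24≈2.33, Clay Flats 14/25≈0.56.
Take all of Ridge Plot (14 m³, value 49) → 46 m³ left.
All 24 m³ of Riverbend fit (value 56) → 22 remain.
22 m³ left: a 22/25 share of Clay Flats gives 14×22/25 = 12.32.
Total value = 117.32.

117.32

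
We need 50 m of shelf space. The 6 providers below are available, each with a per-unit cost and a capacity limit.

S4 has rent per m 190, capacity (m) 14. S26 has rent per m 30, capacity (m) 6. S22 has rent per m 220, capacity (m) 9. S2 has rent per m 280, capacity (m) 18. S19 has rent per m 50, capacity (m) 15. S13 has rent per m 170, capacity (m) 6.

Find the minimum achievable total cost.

Fill from the cheapest provider first.
Take 6 from S26 at 30 — need 44 more.
S19 (50): use full 15 — 29 m to go.
S13 (170): use full 6 — 23 m to go.
S4 at 190: take all 14 m — 9 still needed.
Take 9 from S22 at 220 — need 0 more.
S2: unused.
Cost = 6×30 + 15×50 + 6×170 + 14×190 + 9×220 = 6590.

6590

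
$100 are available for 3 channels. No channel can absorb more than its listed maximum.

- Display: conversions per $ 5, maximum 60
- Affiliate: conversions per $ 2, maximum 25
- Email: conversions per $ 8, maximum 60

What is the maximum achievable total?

Order the channels by conversions per $: Email 8 > Display 5 > Affiliate 2.
Give Email 60 to hit its cap of 60 → 40 left.
Display: +40 (room for 60) → 40. Pool exhausted.
Total = 5×40 + 8×60 = 680.

680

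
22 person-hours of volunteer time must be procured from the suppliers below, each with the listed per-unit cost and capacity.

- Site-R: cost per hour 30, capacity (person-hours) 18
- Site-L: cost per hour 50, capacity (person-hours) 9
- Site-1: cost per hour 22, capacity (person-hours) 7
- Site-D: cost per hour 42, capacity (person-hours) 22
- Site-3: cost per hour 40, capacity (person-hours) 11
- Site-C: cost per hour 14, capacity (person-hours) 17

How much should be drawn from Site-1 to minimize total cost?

Fill from the cheapest supplier first.
Site-C at 14: take all 17 person-hours ; 5 still needed.
Site-1 (22): take the remaining 5 ; done.
Site-R, Site-3, Site-D, Site-L: unused.

5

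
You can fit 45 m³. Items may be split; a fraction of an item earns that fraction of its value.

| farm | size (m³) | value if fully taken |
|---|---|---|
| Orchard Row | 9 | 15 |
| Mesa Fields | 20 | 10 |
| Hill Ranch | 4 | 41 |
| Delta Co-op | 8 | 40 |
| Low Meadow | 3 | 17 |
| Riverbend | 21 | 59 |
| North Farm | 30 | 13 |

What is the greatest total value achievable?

Sort by value density: Hill Ranch 41/4≈10.2, Low Meadow 17/3≈5.67, Delta Co-op 40/8≈5, Riverbend 59/21≈2.81, Orchard Row 15/9≈1.67, Mesa Fields 10/20≈0.5, North Farm 13/30≈0.433.
Take all of Hill Ranch (4 m³, value 41) ; 41 m³ left.
Low Meadow: take in full, 3 m³ for value 17 ; 38 left.
Take all of Delta Co-op (8 m³, value 40) ; 30 m³ left.
Riverbend: take in full, 21 m³ for value 59 ; 9 left.
Orchard Row: take in full, 9 m³ for value 15 ; 0 left.
Total value = 172.

172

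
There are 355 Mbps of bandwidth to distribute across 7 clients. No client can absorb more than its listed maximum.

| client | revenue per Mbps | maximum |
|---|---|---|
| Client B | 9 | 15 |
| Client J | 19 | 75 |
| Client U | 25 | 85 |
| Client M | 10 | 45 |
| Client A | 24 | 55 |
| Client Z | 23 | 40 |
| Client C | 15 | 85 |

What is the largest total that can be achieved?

Rank by revenue per Mbps: Client U 25 > Client A 24 > Client Z 23 > Client J 19 > Client C 15 > Client M 10 > Client B 9.
Client U takes 85 to reach its cap of 85 → 270 left.
Client A takes 55 to reach its cap of 55 → 215 left.
Client Z: +40 to 40 (cap) → 175 left.
Client J: +75 to 75 (cap) → 100 left.
Client C: +85 to 85 (cap) → 15 left.
Only 15 left; Client M takes them to reach 15.
Total = 19×75 + 25×85 + 10×15 + 24×55 + 23×40 + 15×85 = 7215.

7215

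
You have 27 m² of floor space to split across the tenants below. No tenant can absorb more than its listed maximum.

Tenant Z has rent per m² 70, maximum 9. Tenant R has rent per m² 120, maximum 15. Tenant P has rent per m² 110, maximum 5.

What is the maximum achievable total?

2840

Highest rent per m² first: Tenant R 120 > Tenant P 110 > Tenant Z 70.
Tenant R takes 15 to reach its cap of 15 — 12 left.
Give Tenant P 5 to hit its cap of 5 — 7 left.
Tenant Z has room for 9 but only 7 remain, so it gets 7.
Total = 70×7 + 120×15 + 110×5 = 2840.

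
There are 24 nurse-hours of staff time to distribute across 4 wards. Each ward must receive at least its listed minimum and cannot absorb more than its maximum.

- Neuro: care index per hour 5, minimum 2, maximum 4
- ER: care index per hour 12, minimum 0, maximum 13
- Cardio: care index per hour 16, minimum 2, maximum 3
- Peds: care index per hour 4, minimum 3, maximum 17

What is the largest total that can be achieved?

240

Meeting every minimum uses 2+0+2+3 = 7 nurse-hours, leaving 17.
Highest care index per hour first: Cardio 16 > ER 12 > Neuro 5 > Peds 4.
Cardio takes 1 more to reach its cap of 3 → 16 left.
Give ER 13 more to hit its cap of 13 → 3 left.
Neuro takes 2 more to reach its cap of 4 → 1 left.
Only 1 left; Peds takes them to reach 4.
Total = 5×4 + 12×13 + 16×3 + 4×4 = 240.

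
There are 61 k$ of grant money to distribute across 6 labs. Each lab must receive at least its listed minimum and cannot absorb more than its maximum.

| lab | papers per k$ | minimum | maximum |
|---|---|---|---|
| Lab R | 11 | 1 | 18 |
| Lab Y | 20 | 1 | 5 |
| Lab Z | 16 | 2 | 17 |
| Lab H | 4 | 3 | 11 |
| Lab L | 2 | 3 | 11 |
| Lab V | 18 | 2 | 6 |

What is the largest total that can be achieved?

Meeting every minimum uses 1+1+2+3+3+2 = 12 k$, leaving 49.
Rank by papers per k$: Lab Y 20 > Lab V 18 > Lab Z 16 > Lab R 11 > Lab H 4 > Lab L 2.
Give Lab Y 4 more to hit its cap of 5 — 45 left.
Lab V: +4 to 6 (cap) — 41 left.
Lab Z: +15 to 17 (cap) — 26 left.
Give Lab R 17 more to hit its cap of 18 — 9 left.
Lab H takes 8 more to reach its cap of 11 — 1 left.
Lab L has room for 8 more but only 1 remain, so it gets 4.
Total = 11×18 + 20×5 + 16×17 + 4×11 + 2×4 + 18×6 = 730.

730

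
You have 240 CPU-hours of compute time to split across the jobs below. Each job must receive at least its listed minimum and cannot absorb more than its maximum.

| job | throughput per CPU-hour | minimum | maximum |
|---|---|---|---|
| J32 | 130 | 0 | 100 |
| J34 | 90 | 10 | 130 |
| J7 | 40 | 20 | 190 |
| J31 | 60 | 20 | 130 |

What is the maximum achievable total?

24000

Meeting every minimum uses 0+10+20+20 = 50 CPU-hours, leaving 190.
Order the jobs by throughput per CPU-hour: J32 130 > J34 90 > J31 60 > J7 40.
Give J32 100 more to hit its cap of 100 → 90 left.
J34: +90 (room for 120) → 100. Pool exhausted.
Total = 130×100 + 90×100 + 40×20 + 60×20 = 24000.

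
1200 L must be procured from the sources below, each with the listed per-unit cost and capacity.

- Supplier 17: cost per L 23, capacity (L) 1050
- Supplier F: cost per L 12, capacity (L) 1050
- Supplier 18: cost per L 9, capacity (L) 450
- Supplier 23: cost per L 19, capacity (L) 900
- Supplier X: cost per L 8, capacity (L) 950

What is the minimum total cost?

Fill from the cheapest source first.
Supplier X (8): use full 950 ; 250 L to go.
Supplier 18 (9): take the remaining 250 ; done.
Supplier F, Supplier 23, Supplier 17: unused.
Cost = 950×8 + 250×9 = 9850.

9850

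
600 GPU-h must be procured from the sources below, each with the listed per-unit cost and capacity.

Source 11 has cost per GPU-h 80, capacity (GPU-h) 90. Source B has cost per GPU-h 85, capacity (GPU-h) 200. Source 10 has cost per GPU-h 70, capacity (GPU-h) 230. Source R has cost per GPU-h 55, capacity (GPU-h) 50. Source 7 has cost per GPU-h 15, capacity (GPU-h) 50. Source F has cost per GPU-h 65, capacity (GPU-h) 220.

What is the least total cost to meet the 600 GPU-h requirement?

37900

Use sources in increasing cost order.
Take 50 from Source 7 at 15 → need 550 more.
Source R at 55: take all 50 GPU-h → 500 still needed.
Take 220 from Source F at 65 → need 280 more.
Source 10 (70): use full 230 → 50 GPU-h to go.
Source 11 at 80: take 50 of its 90 → requirement met.
Source B: unused.
Cost = 50×15 + 50×55 + 220×65 + 230×70 + 50×80 = 37900.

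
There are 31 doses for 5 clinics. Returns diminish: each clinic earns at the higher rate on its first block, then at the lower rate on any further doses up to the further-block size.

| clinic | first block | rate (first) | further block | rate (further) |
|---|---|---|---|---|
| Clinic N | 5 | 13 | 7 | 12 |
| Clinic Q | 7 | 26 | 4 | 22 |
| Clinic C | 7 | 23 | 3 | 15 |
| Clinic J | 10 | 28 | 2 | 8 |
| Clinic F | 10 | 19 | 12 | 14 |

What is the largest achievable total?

768

Rank every tier by rate: Clinic J/first 28 > Clinic Q/first 26 > Clinic C/first 23 > Clinic Q/second 22 > Clinic F/first 19 > Clinic C/second 15 > Clinic F/second 14 > Clinic N/first 13 > Clinic N/second 12 > Clinic J/second 8.
Clinic J first at 28: fill all 10 → 21 left.
Fill Clinic Q first block (7 at 26) → 14 left.
Clinic C first at 23: fill all 7 → 7 left.
Fill Clinic Q second block (4 at 22) → 3 left.
Clinic F first at 19: only 3 left, fill 3.
Total = 28×10 + 26×7 + 23×7 + 22×4 + 19×3 = 768.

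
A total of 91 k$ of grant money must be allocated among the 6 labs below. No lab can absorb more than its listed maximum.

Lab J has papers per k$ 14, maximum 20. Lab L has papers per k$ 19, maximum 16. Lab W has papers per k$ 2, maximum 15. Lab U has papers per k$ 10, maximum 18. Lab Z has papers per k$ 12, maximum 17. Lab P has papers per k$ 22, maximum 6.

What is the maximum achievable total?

Highest papers per k$ first: Lab P 22 > Lab L 19 > Lab J 14 > Lab Z 12 > Lab U 10 > Lab W 2.
Give Lab P 6 to hit its cap of 6 ; 85 left.
Give Lab L 16 to hit its cap of 16 ; 69 left.
Give Lab J 20 to hit its cap of 20 ; 49 left.
Lab Z: +17 to 17 (cap) ; 32 left.
Lab U takes 18 to reach its cap of 18 ; 14 left.
Lab W has room for 15 but only 14 remain, so it gets 14.
Total = 14×20 + 19×16 + 2×14 + 10×18 + 12×17 + 22×6 = 1128.

1128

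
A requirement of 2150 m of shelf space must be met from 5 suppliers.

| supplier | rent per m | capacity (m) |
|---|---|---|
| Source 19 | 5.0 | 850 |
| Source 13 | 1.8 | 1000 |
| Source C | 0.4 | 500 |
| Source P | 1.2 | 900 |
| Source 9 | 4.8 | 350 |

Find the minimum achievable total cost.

2630

Cheapest first:
Take 500 from Source C at 0.4 ; need 1650 more.
Source P at 1.2: take all 900 m ; 750 still needed.
Take 750 from Source 13 at 1.8 to finish.
Source 9, Source 19: unused.
Cost = 500×0.4 + 900×1.2 + 750×1.8 = 2630.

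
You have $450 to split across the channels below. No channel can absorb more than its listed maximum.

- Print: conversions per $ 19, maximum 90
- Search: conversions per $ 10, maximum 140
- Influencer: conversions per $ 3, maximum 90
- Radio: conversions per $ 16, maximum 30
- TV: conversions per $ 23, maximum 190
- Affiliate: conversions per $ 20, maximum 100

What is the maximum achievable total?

8960

Order the channels by conversions per $: TV 23 > Affiliate 20 > Print 19 > Radio 16 > Search 10 > Influencer 3.
TV takes 190 to reach its cap of 190 — 260 left.
Affiliate: +100 to 100 (cap) — 160 left.
Print takes 90 to reach its cap of 90 — 70 left.
Radio: +30 to 30 (cap) — 40 left.
Search has room for 140 but only 40 remain, so it gets 40.
Total = 19×90 + 10×40 + 16×30 + 23×190 + 20×100 = 8960.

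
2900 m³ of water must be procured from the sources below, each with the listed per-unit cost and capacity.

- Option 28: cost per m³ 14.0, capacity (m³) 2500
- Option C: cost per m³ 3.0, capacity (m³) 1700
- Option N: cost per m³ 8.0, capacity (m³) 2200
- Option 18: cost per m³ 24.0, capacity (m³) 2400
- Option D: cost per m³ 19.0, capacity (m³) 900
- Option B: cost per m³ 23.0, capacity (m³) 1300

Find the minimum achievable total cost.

Fill from the cheapest source first.
Option C at 3.0: take all 1700 m³ → 1200 still needed.
Take 1200 from Option N at 8.0 to finish.
Option 28, Option D, Option B, Option 18: unused.
Cost = 1700×3.0 + 1200×8.0 = 14700.

14700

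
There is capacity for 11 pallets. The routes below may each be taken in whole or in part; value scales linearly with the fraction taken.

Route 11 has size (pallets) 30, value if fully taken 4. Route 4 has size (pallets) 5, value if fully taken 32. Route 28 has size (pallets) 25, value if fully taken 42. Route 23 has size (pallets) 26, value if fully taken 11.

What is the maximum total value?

Sort by value density: Route 4 32/5≈6.4, Route 28 42/25≈1.68, Route 23 11/26≈0.423, Route 11 4/30≈0.133.
Take all of Route 4 (5 pallets, value 32) ; 6 pallets left.
Fill the last 6 pallets with part of Route 28: 6/25 of it earns 10.08.
Total value = 42.08.

42.08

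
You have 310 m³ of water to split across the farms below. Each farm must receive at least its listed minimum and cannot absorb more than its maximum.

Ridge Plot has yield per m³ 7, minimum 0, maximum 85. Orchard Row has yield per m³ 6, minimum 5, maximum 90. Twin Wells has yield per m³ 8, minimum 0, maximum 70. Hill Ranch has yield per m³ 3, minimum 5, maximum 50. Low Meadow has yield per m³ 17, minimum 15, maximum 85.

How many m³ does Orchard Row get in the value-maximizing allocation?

65

Meeting every minimum uses 0+5+0+5+15 = 25 m³, leaving 285.
Rank by yield per m³: Low Meadow 17 > Twin Wells 8 > Ridge Plot 7 > Orchard Row 6 > Hill Ranch 3.
Low Meadow: +70 to 85 (cap) ; 215 left.
Twin Wells: +70 to 70 (cap) ; 145 left.
Ridge Plot takes 85 more to reach its cap of 85 ; 60 left.
Orchard Row: +60 (room for 85) → 65. Pool exhausted.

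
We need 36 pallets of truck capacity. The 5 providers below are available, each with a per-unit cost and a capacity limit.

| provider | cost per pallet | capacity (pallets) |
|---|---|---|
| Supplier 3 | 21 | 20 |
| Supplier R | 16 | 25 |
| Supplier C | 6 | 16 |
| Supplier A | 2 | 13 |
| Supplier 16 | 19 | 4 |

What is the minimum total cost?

Fill from the cheapest provider first.
Supplier A at 2: take all 13 pallets ; 23 still needed.
Supplier C at 6: take all 16 pallets ; 7 still needed.
Supplier R at 16: take 7 of its 25 ; requirement met.
Supplier 16, Supplier 3: unused.
Cost = 13×2 + 16×6 + 7×16 = 234.

234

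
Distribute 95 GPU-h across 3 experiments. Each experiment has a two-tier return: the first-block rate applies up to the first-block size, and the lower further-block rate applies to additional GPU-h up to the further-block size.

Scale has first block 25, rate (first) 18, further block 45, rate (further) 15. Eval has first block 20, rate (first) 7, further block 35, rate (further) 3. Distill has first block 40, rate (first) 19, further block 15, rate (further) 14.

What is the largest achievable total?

Order all 6 blocks by rate: Distill/first 19 > Scale/first 18 > Scale/second 15 > Distill/second 14 > Eval/first 7 > Eval/second 3.
Distill/first (19): +40 ; 55 left.
Scale first at 18: fill all 25 ; 30 left.
30 remain; put them into Scale second at 15.
Total = 19×40 + 18×25 + 15×30 = 1660.

1660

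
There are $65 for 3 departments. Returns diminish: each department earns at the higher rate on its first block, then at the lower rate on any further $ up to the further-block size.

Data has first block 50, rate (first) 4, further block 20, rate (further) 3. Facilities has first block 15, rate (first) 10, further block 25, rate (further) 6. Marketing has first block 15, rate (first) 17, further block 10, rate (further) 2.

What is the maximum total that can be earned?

595

Rank every tier by rate: Marketing/T1 17 > Facilities/T1 10 > Facilities/T2 6 > Data/T1 4 > Data/T2 3 > Marketing/T2 2.
Fill Marketing T1 block (15 at 17) — 50 left.
Facilities/T1 (10): +15 — 35 left.
Fill Facilities T2 block (25 at 6) — 10 left.
Data/T1: +10 of 50 at 4; pool empty.
Total = 17×15 + 10×15 + 6×25 + 4×10 = 595.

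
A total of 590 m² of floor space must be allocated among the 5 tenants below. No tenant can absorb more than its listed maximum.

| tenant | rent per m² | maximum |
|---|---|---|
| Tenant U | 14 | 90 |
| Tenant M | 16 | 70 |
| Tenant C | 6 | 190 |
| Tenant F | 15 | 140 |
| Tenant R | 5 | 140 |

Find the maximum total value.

Highest rent per m² first: Tenant M 16 > Tenant F 15 > Tenant U 14 > Tenant C 6 > Tenant R 5.
Give Tenant M 70 to hit its cap of 70 — 520 left.
Give Tenant F 140 to hit its cap of 140 — 380 left.
Tenant U: +90 to 90 (cap) — 290 left.
Give Tenant C 190 to hit its cap of 190 — 100 left.
Tenant R has room for 140 but only 100 remain, so it gets 100.
Total = 14×90 + 16×70 + 6×190 + 15×140 + 5×100 = 6120.

6120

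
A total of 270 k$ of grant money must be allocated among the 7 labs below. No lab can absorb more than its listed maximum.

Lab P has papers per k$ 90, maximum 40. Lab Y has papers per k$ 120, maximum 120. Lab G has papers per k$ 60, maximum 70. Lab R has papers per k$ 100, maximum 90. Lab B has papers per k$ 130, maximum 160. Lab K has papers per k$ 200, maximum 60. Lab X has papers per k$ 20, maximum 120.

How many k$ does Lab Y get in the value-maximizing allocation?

50

Highest papers per k$ first: Lab K 200 > Lab B 130 > Lab Y 120 > Lab R 100 > Lab P 90 > Lab G 60 > Lab X 20.
Lab K takes 60 to reach its cap of 60 → 210 left.
Lab B takes 160 to reach its cap of 160 → 50 left.
Lab Y: +50 (room for 120) → 50. Pool exhausted.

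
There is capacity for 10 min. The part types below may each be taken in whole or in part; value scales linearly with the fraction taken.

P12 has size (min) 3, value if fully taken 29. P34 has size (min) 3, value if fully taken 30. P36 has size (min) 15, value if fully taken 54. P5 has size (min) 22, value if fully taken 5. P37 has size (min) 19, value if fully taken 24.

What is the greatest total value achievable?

73.4

Best value per unit of size first: P34 30/3≈10, P12 29/3≈9.67, P36 54/15≈3.6, P37 24/19≈1.26, P5 5/22≈0.227.
Take all of P34 (3 min, value 30) ; 7 min left.
All 3 min of P12 fit (value 29) ; 4 remain.
4 min left: a 4/15 share of P36 gives 54×4/15 = 14.4.
Total value = 73.4.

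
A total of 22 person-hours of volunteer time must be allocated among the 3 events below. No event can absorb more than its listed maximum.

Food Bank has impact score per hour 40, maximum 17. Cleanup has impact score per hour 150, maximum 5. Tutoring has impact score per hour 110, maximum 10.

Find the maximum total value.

2130

Highest impact score per hour first: Cleanup 150 > Tutoring 110 > Food Bank 40.
Cleanup: +5 to 5 (cap) — 17 left.
Tutoring: +10 to 10 (cap) — 7 left.
Only 7 left; Food Bank takes them to reach 7.
Total = 40×7 + 150×5 + 110×10 = 2130.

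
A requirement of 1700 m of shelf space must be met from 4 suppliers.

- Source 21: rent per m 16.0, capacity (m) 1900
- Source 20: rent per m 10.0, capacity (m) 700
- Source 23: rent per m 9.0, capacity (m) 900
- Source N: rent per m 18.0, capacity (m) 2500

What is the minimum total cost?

Use suppliers in increasing cost order.
Take 900 from Source 23 at 9.0 ; need 800 more.
Source 20 (10.0): use full 700 ; 100 m to go.
Source 21 at 16.0: take 100 of its 1900 ; requirement met.
Source N: unused.
Cost = 900×9.0 + 700×10.0 + 100×16.0 = 16700.

16700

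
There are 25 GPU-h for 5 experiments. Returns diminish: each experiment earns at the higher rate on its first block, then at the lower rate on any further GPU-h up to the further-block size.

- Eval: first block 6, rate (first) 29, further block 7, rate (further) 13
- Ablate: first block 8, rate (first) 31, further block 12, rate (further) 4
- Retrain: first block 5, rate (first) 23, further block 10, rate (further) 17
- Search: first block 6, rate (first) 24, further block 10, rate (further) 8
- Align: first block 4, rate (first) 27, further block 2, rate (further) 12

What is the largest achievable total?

697

Order all 10 blocks by rate: Ablate/T1 31 > Eval/T1 29 > Align/T1 27 > Search/T1 24 > Retrain/T1 23 > Retrain/T2 17 > Eval/T2 13 > Align/T2 12 > Search/T2 8 > Ablate/T2 4.
Fill Ablate T1 block (8 at 31) — 17 left.
Fill Eval T1 block (6 at 29) — 11 left.
Align/T1 (27): +4 — 7 left.
Search T1 at 24: fill all 6 — 1 left.
Retrain/T1: +1 of 5 at 23; pool empty.
Total = 31×8 + 29×6 + 27×4 + 24×6 + 23×1 = 697.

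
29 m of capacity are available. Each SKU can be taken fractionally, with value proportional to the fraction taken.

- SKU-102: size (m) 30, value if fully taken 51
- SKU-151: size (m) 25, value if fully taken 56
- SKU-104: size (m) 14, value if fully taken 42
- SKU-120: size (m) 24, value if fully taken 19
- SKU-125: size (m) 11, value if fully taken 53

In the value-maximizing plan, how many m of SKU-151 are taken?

4

Best value per unit of size first: SKU-125 53/11≈4.82, SKU-104 42/14≈3, SKU-151 56/25≈2.24, SKU-102 51/30≈1.7, SKU-120 19/24≈0.792.
All 11 m of SKU-125 fit (value 53) → 18 remain.
All 14 m of SKU-104 fit (value 42) → 4 remain.
4 m left: a 4/25 share of SKU-151 gives 56×4/25 = 8.96.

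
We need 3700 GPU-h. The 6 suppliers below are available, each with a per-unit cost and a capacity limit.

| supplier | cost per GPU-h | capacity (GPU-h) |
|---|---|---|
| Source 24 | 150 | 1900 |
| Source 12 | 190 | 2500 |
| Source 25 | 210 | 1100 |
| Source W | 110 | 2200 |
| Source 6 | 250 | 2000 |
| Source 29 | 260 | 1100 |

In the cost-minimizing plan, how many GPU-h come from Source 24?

1500

Cheapest first:
Source W at 110: take all 2200 GPU-h → 1500 still needed.
Take 1500 from Source 24 at 150 to finish.
Source 12, Source 25, Source 6, Source 29: unused.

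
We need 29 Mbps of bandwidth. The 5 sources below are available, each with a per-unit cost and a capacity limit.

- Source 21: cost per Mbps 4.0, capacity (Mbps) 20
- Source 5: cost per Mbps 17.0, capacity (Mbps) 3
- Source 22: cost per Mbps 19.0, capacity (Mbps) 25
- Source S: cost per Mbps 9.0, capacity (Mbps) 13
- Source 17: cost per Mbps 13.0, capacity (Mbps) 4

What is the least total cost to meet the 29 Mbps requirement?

161

Cheapest first:
Take 20 from Source 21 at 4.0 → need 9 more.
Source S at 9.0: take 9 of its 13 → requirement met.
Source 17, Source 5, Source 22: unused.
Cost = 20×4.0 + 9×9.0 = 161.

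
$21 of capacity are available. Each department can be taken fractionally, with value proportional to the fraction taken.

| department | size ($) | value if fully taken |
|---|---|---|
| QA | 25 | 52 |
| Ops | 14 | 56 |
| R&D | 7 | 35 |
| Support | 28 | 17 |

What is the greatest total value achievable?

91

Rank by value-to-size ratio: R&D 35/7≈5, Ops 56/14≈4, QA 52/25≈2.08, Support 17/28≈0.607.
Take all of R&D (7 $, value 35) → 14 $ left.
Ops: take in full, 14 $ for value 56 → 0 left.
Total value = 91.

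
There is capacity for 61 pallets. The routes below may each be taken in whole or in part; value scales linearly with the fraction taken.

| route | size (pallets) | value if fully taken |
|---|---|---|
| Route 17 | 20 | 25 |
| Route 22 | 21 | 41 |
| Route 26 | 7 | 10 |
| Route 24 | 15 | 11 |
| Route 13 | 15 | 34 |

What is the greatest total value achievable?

Rank by value-to-size ratio: Route 13 34/15≈2.27, Route 22 41/21≈1.95, Route 26 10/7≈1.43, Route 17 25/20≈1.25, Route 24 11/15≈0.733.
Route 13: take in full, 15 pallets for value 34 — 46 left.
Take all of Route 22 (21 pallets, value 41) — 25 pallets left.
All 7 pallets of Route 26 fit (value 10) — 18 remain.
Only 18 pallets remain; take 18/20 of Route 17 for value 25×18/20 = 22.5.
Total value = 107.5.

107.5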